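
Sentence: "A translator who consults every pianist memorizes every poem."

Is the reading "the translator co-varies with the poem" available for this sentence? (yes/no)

This is the *every poem* > *a translator* reading.
The RC *who consults every pianist* is an island, but *every poem* is not inside it — it is the matrix object, a clausemate of *a translator*.
No island intervenes, so both surface and inverse scope are derivable.
So *every poem* > *a translator* is among the available readings.

Yes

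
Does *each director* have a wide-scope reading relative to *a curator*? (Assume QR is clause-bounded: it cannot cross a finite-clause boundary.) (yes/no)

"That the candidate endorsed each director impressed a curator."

No

*each director* occurs within the sentential subject *that the candidate endorsed each director*.
Subjects — clausal subjects included — are islands for extraction, and QR is no exception.
The ordering *each director* > *a curator* is therefore underivable.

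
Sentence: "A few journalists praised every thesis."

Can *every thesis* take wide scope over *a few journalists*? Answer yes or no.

*every thesis* is the matrix object and *a few journalists* the matrix subject; the two are clausemates.
Nothing blocks QR of the lower DP to a position above the higher one, so inverse scope is available.

Yes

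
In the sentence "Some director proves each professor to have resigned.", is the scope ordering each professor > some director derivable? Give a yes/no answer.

*each professor* is an ECM subject; ECM complements are not islands, and the embedded quantifier may take matrix scope.
Clause-internal QR can adjoin the lower DP above the subject, yielding the inverse reading.

Yes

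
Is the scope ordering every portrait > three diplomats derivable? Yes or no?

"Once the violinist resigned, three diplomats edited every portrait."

Yes

The adjunct island is irrelevant here — *every portrait* and *three diplomats* are both in the matrix clause.
Ordinary QR to a clause-peripheral position gives the wide-scope LF for the lower DP.
So *every portrait* > *three diplomats* is among the available readings.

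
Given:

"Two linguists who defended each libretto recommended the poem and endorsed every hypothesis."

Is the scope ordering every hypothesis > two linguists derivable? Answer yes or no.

No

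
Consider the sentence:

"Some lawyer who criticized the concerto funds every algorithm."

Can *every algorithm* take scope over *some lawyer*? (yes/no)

Yes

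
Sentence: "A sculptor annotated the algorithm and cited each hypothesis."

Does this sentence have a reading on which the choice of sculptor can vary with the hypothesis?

No

The paraphrase describes the scope ordering *each hypothesis* > *a sculptor*.
*each hypothesis* occurs within one conjunct of the coordinate structure (*cited each hypothesis*).
Coordinate structures are islands for non-across-the-board movement, QR included.
There is no licit LF on which *each hypothesis* c-commands *a sculptor*.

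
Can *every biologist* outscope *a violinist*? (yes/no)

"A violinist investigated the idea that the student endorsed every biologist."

The DP *every biologist* is contained in the complex NP *the idea that the student endorsed every biologist*.
A that-clause complement to a noun is an island; QR cannot cross the NP boundary.
*every biologist* is confined to the island and cannot take scope over *a violinist*.
(Only the surface reading survives: one fixed violinist with respect to all the relevant biologists.)

No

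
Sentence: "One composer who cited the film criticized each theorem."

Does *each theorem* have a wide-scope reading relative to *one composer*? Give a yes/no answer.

Yes

The relative clause *who cited the film* modifies *one composer*, but *each theorem* is not inside that relative clause — it is an argument of the matrix verb.
Nothing blocks QR of the lower DP to a position above the higher one, so inverse scope is available.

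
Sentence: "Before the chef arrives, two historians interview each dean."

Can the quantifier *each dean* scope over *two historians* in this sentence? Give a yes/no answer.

Yes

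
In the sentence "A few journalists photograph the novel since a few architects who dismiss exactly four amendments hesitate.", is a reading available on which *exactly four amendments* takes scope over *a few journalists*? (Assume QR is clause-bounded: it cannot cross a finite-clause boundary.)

*exactly four amendments* sits inside the relative clause *who dismiss exactly four amendments*, which is itself inside the adjunct *since a few architects who dismiss exactly four amendments hesitate*.
Two island boundaries intervene — the relative clause and the adjunct. Either alone would block QR.
*exactly four amendments* > *a few journalists* would require crossing that boundary, which is illicit.

No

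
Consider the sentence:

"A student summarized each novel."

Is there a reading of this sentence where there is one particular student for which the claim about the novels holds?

Yes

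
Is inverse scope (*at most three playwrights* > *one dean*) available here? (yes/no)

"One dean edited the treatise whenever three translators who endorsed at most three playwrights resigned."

Structurally, *at most three playwrights* is inside the relative clause *who endorsed at most three playwrights*, which is itself inside the adjunct *whenever three translators who endorsed at most three playwrights resigned*.
Nested islands: the RC island is itself inside an adjunct island, so wide scope is doubly excluded.
*at most three playwrights* is confined to the island and cannot take scope over *one dean*.
(Only the surface reading survives: one fixed dean with respect to all the relevant playwrights.)

No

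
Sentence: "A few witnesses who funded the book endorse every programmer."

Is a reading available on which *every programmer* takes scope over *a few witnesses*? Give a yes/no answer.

Although the sentence contains a relative clause (*who funded the book*), *every programmer* is outside it, in the matrix VP.
Ordinary QR to a clause-peripheral position gives the wide-scope LF for the lower DP.
The sentence is scopally ambiguous between *a few witnesses* > *every programmer* and *every programmer* > *a few witnesses*.

Yes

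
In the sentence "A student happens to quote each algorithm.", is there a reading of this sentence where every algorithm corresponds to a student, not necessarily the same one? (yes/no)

Yes

The described interpretation is the *each algorithm* > *a student* scoping.
*each algorithm* is the object of the infinitival complement of a raising predicate; raising infinitives are transparent for QR, so the two DPs are in effect clausemates.
QR within a single clause is free, so the lower quantifier may take scope over the higher one.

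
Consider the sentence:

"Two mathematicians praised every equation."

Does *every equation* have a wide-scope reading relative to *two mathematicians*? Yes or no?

Yes

Both DPs are arguments of the same predicate; there is no clause or island boundary between them.
Clause-internal QR can adjoin the lower DP above the subject, yielding the inverse reading.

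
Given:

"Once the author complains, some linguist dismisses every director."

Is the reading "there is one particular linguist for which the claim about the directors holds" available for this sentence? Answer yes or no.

The described interpretation is the *some linguist* > *every director* scoping.
That is the surface-scope ordering, which is always one of the available readings — island constraints only ever restrict inverse scope.

Yes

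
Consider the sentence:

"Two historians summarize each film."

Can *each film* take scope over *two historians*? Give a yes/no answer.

*two historians* and *each film* are co-arguments of the matrix verb, with nothing but a clause-internal boundary between them.
Clause-internal QR can adjoin the lower DP above the subject, yielding the inverse reading.

Yes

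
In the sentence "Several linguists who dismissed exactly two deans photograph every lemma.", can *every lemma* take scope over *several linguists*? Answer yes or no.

Yes

The relative clause *who dismissed exactly two deans* modifies *several linguists*, but *every lemma* is not inside that relative clause — it is an argument of the matrix verb.
No island intervenes, so both surface and inverse scope are derivable.
The sentence is scopally ambiguous between *several linguists* > *every lemma* and *every lemma* > *several linguists*.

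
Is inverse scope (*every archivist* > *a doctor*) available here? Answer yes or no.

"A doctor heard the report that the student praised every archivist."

No

The DP *every archivist* is contained in the complex NP *the report that the student praised every archivist*.
A that-clause complement to a noun is an island; QR cannot cross the NP boundary.
*every archivist* is confined to the island and cannot take scope over *a doctor*.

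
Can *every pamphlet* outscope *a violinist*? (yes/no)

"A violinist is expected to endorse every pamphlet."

Yes

The matrix predicate is a raising verb, whose infinitival complement is not a scope island — *every pamphlet* can QR into the matrix clause.
QR within a single clause is free, so the lower quantifier may take scope over the higher one.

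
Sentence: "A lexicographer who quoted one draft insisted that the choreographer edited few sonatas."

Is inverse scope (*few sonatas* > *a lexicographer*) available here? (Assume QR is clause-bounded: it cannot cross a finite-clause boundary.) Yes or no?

No

Structurally, *few sonatas* is inside the finite complement clause *that the choreographer edited few sonatas*.
QR is clause-bounded, so the finite complement is a scope island for the embedded quantifier.
There is no licit LF on which *few sonatas* c-commands *a lexicographer*.
(Only the surface reading survives: one fixed lexicographer with respect to all the relevant sonatas.)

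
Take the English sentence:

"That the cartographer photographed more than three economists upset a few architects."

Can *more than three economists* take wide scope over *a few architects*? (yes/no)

No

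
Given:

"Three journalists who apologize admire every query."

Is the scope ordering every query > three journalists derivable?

The relative clause *who apologize* modifies *three journalists*, but *every query* is not inside that relative clause — it is an argument of the matrix verb.
No island intervenes, so both surface and inverse scope are derivable.

Yes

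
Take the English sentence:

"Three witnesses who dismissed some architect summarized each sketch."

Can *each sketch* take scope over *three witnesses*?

Yes

*each sketch* sits in the matrix clause, not in the relative clause on *three witnesses*.
QR within a single clause is free, so the lower quantifier may take scope over the higher one.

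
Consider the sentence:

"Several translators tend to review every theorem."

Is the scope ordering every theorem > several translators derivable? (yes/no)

Yes

Infinitival complements of raising predicates do not block QR; *every theorem* and *several translators* are effectively clausemates.
Nothing blocks QR of the lower DP to a position above the higher one, so inverse scope is available.
So *every theorem* > *several translators* is among the available readings.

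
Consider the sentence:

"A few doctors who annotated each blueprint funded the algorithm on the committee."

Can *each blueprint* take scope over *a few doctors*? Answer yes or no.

No

*each blueprint* occurs within the relative clause *who annotated each blueprint*.
Relative clauses are scope islands: a quantifier cannot QR out of a relative clause to take scope in the matrix clause.
So *each blueprint* cannot raise to a position above *a few doctors*.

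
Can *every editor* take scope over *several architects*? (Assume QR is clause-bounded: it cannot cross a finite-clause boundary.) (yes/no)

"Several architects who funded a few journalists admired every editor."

The relative clause *who funded a few journalists* modifies *several architects*, but *every editor* is not inside that relative clause — it is an argument of the matrix verb.
With no island boundary between them, the object can take inverse scope over the subject via ordinary QR within the clause.

Yes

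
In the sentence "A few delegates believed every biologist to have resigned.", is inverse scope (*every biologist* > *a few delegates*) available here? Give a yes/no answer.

Yes

The ECM infinitive is scope-transparent — *every biologist* is free to raise above *a few delegates*.
No island intervenes, so both surface and inverse scope are derivable.
The sentence is scopally ambiguous between *a few delegates* > *every biologist* and *every biologist* > *a few delegates*.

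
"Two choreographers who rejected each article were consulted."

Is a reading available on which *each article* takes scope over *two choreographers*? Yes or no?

*each article* sits inside the relative clause *who rejected each article*.
Relative clauses are scope islands: a quantifier cannot QR out of a relative clause to take scope in the matrix clause.
So the wide-scope reading for *each article* is blocked.

No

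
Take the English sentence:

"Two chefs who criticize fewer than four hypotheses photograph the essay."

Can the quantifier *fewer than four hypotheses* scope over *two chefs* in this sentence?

No

*fewer than four hypotheses* is embedded in the relative clause *who criticize fewer than four hypotheses*.
Quantifiers inside a relative clause are trapped there; the RC boundary blocks QR.
So *fewer than four hypotheses* cannot raise high enough to outscope *two chefs*; only the surface ordering *two chefs* > *fewer than four hypotheses* is available.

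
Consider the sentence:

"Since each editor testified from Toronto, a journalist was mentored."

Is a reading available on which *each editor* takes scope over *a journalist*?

No

The DP *each editor* is contained in the adjunct clause *since each editor testified from Toronto*.
Scope out of an adjunct clause is unavailable: QR respects the adjunct-island constraint.
There is no licit LF on which *each editor* c-commands *a journalist*.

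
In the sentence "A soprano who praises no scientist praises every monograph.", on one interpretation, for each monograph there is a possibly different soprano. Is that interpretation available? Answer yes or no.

Yes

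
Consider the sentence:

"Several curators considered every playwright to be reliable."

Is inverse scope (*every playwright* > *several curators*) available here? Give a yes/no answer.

*every playwright* is the subject of an ECM infinitive — the infinitival complement of an ECM verb is not a scope island, so *every playwright* can raise into the matrix clause.
No island intervenes, so both surface and inverse scope are derivable.
Both orderings are possible: *several curators* > *every playwright* and *every playwright* > *several curators*.

Yes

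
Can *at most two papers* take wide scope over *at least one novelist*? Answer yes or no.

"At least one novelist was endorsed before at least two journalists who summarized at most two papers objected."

*at most two papers* sits inside the relative clause *who summarized at most two papers*, which is itself inside the adjunct *before at least two journalists who summarized at most two papers objected*.
Nested islands: the RC island is itself inside an adjunct island, so wide scope is doubly excluded.
So the wide-scope reading for *at most two papers* is blocked.
(Only the surface reading survives: one fixed novelist with respect to all the relevant papers.)

No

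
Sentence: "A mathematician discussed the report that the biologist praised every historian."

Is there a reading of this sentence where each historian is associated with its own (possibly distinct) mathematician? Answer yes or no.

The described interpretation is the *every historian* > *a mathematician* scoping.
The DP *every historian* is contained in the complex NP *the report that the biologist praised every historian*.
The Complex NP Constraint bars QR out of the complement clause of a noun.
So the wide-scope reading for *every historian* is blocked.

No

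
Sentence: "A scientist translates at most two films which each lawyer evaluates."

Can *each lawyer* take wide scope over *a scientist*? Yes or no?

The DP *each lawyer* is contained in the relative clause *which each lawyer evaluates* modifying *at most two films*.
Relative clauses block scope extraction: QR cannot target a position outside the modified NP.
Hence only narrow scope for *each lawyer* (under *a scientist*) survives.
(Only the surface reading survives: one fixed scientist with respect to all the relevant lawyers.)

No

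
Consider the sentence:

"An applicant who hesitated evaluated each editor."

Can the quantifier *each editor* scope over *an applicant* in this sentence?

Yes

*each editor* sits in the matrix clause, not in the relative clause on *an applicant*.
No island intervenes, so both surface and inverse scope are derivable.
So *each editor* > *an applicant* is among the available readings.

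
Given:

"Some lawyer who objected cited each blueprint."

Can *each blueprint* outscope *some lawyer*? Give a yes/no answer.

Yes

Although the sentence contains a relative clause (*who objected*), *each blueprint* is outside it, in the matrix VP.
Ordinary QR to a clause-peripheral position gives the wide-scope LF for the lower DP.
The sentence is scopally ambiguous between *some lawyer* > *each blueprint* and *each blueprint* > *some lawyer*.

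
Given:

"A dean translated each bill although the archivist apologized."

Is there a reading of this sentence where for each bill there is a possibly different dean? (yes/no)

Yes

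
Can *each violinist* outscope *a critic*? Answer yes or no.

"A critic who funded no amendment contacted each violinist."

Yes

*each violinist* sits in the matrix clause, not in the relative clause on *a critic*.
With no island boundary between them, the object can take inverse scope over the subject via ordinary QR within the clause.
The sentence is scopally ambiguous between *a critic* > *each violinist* and *each violinist* > *a critic*.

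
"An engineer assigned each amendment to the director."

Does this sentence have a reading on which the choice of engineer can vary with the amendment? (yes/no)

The paraphrase describes the scope ordering *each amendment* > *an engineer*.
*each amendment* is the matrix object and *an engineer* the matrix subject; the two are clausemates.
Since no island is crossed, the inverse ordering is licensed alongside surface scope.
Both orderings are possible: *an engineer* > *each amendment* and *each amendment* > *an engineer*.

Yes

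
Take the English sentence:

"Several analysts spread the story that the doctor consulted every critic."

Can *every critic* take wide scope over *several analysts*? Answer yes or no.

No

Structurally, *every critic* is inside the complex NP *the story that the doctor consulted every critic*.
The complex NP is opaque for QR — the quantifier is frozen inside the noun's complement.
The inverse ordering *every critic* > *several analysts* is therefore underivable.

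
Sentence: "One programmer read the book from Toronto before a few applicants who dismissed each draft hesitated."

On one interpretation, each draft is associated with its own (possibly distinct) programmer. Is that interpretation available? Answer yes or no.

That reading corresponds to *each draft* > *one programmer*.
*each draft* occurs within the relative clause *who dismissed each draft*, which is itself inside the adjunct *before a few applicants who dismissed each draft hesitated*.
Even if one barrier were somehow void, the other would still block QR.
*each draft* is confined to the island and cannot take scope over *one programmer*.
(Only the surface reading survives: one fixed programmer with respect to all the relevant drafts.)

No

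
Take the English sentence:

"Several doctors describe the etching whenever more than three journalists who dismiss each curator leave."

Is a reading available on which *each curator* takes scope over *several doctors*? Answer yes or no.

*each curator* is embedded in the relative clause *who dismiss each curator*, which is itself inside the adjunct *whenever more than three journalists who dismiss each curator leave*.
The quantifier would have to escape first the RC and then the adjunct — two independent island violations.
The inverse ordering *each curator* > *several doctors* is therefore underivable.

No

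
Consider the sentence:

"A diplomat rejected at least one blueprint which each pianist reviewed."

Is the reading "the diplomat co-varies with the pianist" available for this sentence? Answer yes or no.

No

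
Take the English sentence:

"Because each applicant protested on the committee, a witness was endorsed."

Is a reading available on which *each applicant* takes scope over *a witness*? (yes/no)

No

*each applicant* occurs within the adjunct clause *because each applicant protested on the committee*.
Adjunct clauses are scope islands: a quantifier inside an adjunct cannot raise into the matrix clause.
*each applicant* > *a witness* would require crossing that boundary, which is illicit.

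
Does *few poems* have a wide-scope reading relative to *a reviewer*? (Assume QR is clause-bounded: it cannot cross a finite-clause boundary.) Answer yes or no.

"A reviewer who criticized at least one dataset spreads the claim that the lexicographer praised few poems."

No

The target quantifier *few poems* is part of the complex NP *the claim that the lexicographer praised few poems*.
Noun-complement clauses are scope islands (the Complex NP Constraint): a quantifier inside one cannot scope into the matrix.
Hence only narrow scope for *few poems* (under *a reviewer*) survives.
(Only the surface reading survives: one fixed reviewer with respect to all the relevant poems.)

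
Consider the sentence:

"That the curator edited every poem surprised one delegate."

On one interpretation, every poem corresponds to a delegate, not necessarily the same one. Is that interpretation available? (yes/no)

No

The described interpretation is the *every poem* > *one delegate* scoping.
*every poem* sits inside the sentential subject *that the curator edited every poem*.
Subjects — clausal subjects included — are islands for extraction, and QR is no exception.
So the wide-scope reading for *every poem* is blocked.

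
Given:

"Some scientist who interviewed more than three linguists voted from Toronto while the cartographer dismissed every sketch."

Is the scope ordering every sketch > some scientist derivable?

*every sketch* sits inside the adjunct clause *while the cartographer dismissed every sketch*.
Adverbial clauses are not L-marked, so they are barriers for QR — the quantifier cannot escape the adjunct.
So *every sketch* cannot raise to a position above *some scientist*.

No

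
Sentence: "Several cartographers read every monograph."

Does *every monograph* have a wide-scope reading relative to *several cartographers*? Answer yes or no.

*several cartographers* and *every monograph* are co-arguments of the matrix verb, with nothing but a clause-internal boundary between them.
QR within a single clause is free, so the lower quantifier may take scope over the higher one.

Yes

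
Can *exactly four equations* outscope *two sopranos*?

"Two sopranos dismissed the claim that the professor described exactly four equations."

The target quantifier *exactly four equations* is part of the complex NP *the claim that the professor described exactly four equations*.
Since the clause is the complement of a nominal head, the CNPC blocks scope extraction.
So the wide-scope reading for *exactly four equations* is blocked.

No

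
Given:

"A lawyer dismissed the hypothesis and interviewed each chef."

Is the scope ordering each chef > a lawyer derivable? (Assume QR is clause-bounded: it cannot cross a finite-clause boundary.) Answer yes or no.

*each chef* sits inside one conjunct of the coordinate structure (*interviewed each chef*).
Coordinate structures are islands for non-across-the-board movement, QR included.
*each chef* is confined to the island and cannot take scope over *a lawyer*.
(Only the surface reading survives: one fixed lawyer with respect to all the relevant chefs.)

No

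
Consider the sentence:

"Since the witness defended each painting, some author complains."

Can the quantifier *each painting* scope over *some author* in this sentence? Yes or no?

The DP *each painting* is contained in the adjunct clause *since the witness defended each painting*.
Scope out of an adjunct clause is unavailable: QR respects the adjunct-island constraint.
So *each painting* cannot raise to a position above *some author*.

No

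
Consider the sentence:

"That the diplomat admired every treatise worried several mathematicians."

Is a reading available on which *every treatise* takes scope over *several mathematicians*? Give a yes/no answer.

No

*every treatise* is embedded in the sentential subject *that the diplomat admired every treatise*.
Subjects — clausal subjects included — are islands for extraction, and QR is no exception.
*every treatise* > *several mathematicians* would require crossing that boundary, which is illicit.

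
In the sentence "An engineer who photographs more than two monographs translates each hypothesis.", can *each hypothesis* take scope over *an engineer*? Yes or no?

Yes

*each hypothesis* is a matrix argument; only *an engineer* is modified by the relative clause *who photographs more than two monographs*, so the RC island is irrelevant to the target quantifier.
No island intervenes, so both surface and inverse scope are derivable.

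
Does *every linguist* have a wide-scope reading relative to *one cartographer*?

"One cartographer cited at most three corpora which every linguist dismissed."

*every linguist* sits inside the relative clause *which every linguist dismissed* modifying *at most three corpora*.
Relative clauses are scope islands: a quantifier cannot QR out of a relative clause to take scope in the matrix clause.
*every linguist* is confined to the island and cannot take scope over *one cartographer*.

No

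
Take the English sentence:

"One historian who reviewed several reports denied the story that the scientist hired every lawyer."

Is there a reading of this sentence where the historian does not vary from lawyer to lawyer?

Yes

This is the *one historian* > *every lawyer* reading.
Surface scope (*one historian* > *every lawyer*) is always derivable; islands only block QR, not in-situ interpretation.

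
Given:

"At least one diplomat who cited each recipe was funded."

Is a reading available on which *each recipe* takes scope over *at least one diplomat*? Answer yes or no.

*each recipe* sits inside the relative clause *who cited each recipe*.
QR out of a relative clause is ruled out by the relative-clause island constraint.
The inverse ordering *each recipe* > *at least one diplomat* is therefore underivable.

No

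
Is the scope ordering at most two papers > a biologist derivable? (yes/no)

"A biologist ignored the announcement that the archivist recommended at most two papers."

No

*at most two papers* is embedded in the complex NP *the announcement that the archivist recommended at most two papers*.
Since the clause is the complement of a nominal head, the CNPC blocks scope extraction.
So the wide-scope reading for *at most two papers* is blocked.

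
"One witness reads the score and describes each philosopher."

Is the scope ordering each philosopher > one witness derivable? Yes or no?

No

*each philosopher* sits inside one conjunct of the coordinate structure (*describes each philosopher*).
The Coordinate Structure Constraint blocks movement (including QR) out of a single conjunct.
*each philosopher* is confined to the island and cannot take scope over *one witness*.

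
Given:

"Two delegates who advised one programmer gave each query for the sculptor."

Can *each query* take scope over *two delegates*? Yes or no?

Yes

The relative clause *who advised one programmer* modifies *two delegates*, but *each query* is not inside that relative clause — it is an argument of the matrix verb.
Ordinary QR to a clause-peripheral position gives the wide-scope LF for the lower DP.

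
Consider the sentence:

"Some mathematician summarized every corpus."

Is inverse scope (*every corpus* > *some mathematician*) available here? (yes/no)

Yes

*some mathematician* and *every corpus* are co-arguments of the matrix verb, with nothing but a clause-internal boundary between them.
No island intervenes, so both surface and inverse scope are derivable.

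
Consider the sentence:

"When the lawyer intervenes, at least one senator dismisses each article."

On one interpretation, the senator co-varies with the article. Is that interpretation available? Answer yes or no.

Yes

The described interpretation is the *each article* > *at least one senator* scoping.
*each article* is a matrix argument; the adjunct is an island but the target quantifier is outside it.
Since no island is crossed, the inverse ordering is licensed alongside surface scope.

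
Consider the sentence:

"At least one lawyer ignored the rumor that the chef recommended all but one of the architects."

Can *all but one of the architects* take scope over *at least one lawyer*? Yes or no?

The target quantifier *all but one of the architects* is part of the complex NP *the rumor that the chef recommended all but one of the architects*.
Noun-complement clauses are scope islands (the Complex NP Constraint): a quantifier inside one cannot scope into the matrix.
Hence only narrow scope for *all but one of the architects* (under *at least one lawyer*) survives.

No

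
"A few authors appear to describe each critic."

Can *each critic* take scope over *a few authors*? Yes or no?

The matrix predicate is a raising verb, whose infinitival complement is not a scope island — *each critic* can QR into the matrix clause.
Clause-internal QR can adjoin the lower DP above the subject, yielding the inverse reading.

Yes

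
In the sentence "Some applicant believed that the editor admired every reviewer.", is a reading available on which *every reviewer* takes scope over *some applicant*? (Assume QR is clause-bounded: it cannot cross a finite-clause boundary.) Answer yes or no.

Structurally, *every reviewer* is inside the finite complement clause *that the editor admired every reviewer*.
QR is clause-bounded, so the finite complement is a scope island for the embedded quantifier.
There is no licit LF on which *every reviewer* c-commands *some applicant*.

No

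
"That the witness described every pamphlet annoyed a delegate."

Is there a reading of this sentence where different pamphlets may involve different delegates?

The paraphrase describes the scope ordering *every pamphlet* > *a delegate*.
*every pamphlet* is embedded in the sentential subject *that the witness described every pamphlet*.
The subject-island constraint blocks QR out of a clausal subject.
*every pamphlet* is confined to the island and cannot take scope over *a delegate*.

No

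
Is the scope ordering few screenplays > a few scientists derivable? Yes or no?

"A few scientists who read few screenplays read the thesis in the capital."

*few screenplays* occurs within the relative clause *who read few screenplays*.
The relative clause forms an island for QR, so the quantifier is confined to the head noun's restrictor.
*few screenplays* is confined to the island and cannot take scope over *a few scientists*.

No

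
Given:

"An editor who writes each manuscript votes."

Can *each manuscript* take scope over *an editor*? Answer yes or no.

No

The DP *each manuscript* is contained in the relative clause *who writes each manuscript*.
QR out of a relative clause is ruled out by the relative-clause island constraint.
*each manuscript* > *an editor* would require crossing that boundary, which is illicit.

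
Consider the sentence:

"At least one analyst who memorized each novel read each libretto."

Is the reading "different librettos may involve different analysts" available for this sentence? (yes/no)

The paraphrase describes the scope ordering *each libretto* > *at least one analyst*.
The relative clause *who memorized each novel* modifies *at least one analyst*, but *each libretto* is not inside that relative clause — it is an argument of the matrix verb.
Ordinary QR to a clause-peripheral position gives the wide-scope LF for the lower DP.
Both orderings are possible: *at least one analyst* > *each libretto* and *each libretto* > *at least one analyst*.

Yes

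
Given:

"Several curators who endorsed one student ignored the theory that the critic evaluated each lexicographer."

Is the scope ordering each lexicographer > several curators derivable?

No

The target quantifier *each lexicographer* is part of the complex NP *the theory that the critic evaluated each lexicographer*.
Since the clause is the complement of a nominal head, the CNPC blocks scope extraction.
So *each lexicographer* cannot raise to a position above *several curators*.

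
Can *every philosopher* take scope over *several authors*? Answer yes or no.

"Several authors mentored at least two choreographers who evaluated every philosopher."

The target quantifier *every philosopher* is part of the relative clause *who evaluated every philosopher* modifying *at least two choreographers*.
Quantifiers inside a relative clause are trapped there; the RC boundary blocks QR.
So the wide-scope reading for *every philosopher* is blocked.

No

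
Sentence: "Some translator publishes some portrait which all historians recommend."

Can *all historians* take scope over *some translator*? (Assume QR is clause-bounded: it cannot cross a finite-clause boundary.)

No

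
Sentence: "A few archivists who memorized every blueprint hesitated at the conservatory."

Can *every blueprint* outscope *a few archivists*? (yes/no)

*every blueprint* sits inside the relative clause *who memorized every blueprint*.
Quantifiers inside a relative clause are trapped there; the RC boundary blocks QR.
*every blueprint* is confined to the island and cannot take scope over *a few archivists*.

No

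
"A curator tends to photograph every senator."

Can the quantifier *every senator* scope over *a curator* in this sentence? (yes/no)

*every senator* is inside a raising infinitive, which is transparent to QR (no CP barrier), so it behaves as a matrix argument.
Nothing blocks QR of the lower DP to a position above the higher one, so inverse scope is available.
So *every senator* > *a curator* is among the available readings.

Yes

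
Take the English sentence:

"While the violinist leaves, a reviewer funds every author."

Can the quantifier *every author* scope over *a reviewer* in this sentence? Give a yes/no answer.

Yes

The adjunct island is irrelevant here — *every author* and *a reviewer* are both in the matrix clause.
Nothing blocks QR of the lower DP to a position above the higher one, so inverse scope is available.
Both orderings are possible: *a reviewer* > *every author* and *every author* > *a reviewer*.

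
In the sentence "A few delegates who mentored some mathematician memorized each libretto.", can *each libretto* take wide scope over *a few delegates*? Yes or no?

Yes

The RC *who mentored some mathematician* is an island, but *each libretto* is not inside it — it is the matrix object, a clausemate of *a few delegates*.
Nothing blocks QR of the lower DP to a position above the higher one, so inverse scope is available.
Both orderings are possible: *a few delegates* > *each libretto* and *each libretto* > *a few delegates*.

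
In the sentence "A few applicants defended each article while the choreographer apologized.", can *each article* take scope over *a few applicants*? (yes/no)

Yes

*each article* is a matrix argument; the adjunct is an island but the target quantifier is outside it.
Clause-internal QR can adjoin the lower DP above the subject, yielding the inverse reading.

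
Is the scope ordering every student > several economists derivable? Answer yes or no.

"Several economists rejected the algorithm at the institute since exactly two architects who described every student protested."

No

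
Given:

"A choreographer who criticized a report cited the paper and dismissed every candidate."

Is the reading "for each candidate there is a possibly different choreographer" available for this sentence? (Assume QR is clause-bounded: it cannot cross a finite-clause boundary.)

No

That reading corresponds to *every candidate* > *a choreographer*.
Structurally, *every candidate* is inside one conjunct of the coordinate structure (*dismissed every candidate*).
The Coordinate Structure Constraint blocks movement (including QR) out of a single conjunct.
Hence only narrow scope for *every candidate* (under *a choreographer*) survives.
(Only the surface reading survives: one fixed choreographer with respect to all the relevant candidates.)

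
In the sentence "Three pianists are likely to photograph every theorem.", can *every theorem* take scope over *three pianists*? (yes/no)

*every theorem* is inside a raising infinitive, which is transparent to QR (no CP barrier), so it behaves as a matrix argument.
QR within a single clause is free, so the lower quantifier may take scope over the higher one.

Yes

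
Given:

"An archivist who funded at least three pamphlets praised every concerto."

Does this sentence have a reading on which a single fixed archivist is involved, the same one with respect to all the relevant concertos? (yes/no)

The described interpretation is the *an archivist* > *every concerto* scoping.
Surface scope (*an archivist* > *every concerto*) is always derivable; islands only block QR, not in-situ interpretation.

Yes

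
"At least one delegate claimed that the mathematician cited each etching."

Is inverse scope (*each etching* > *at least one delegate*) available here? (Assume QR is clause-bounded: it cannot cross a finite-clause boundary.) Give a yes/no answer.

No

The target quantifier *each etching* is part of the finite complement clause *that the mathematician cited each etching*.
Under clause-bounded QR, a quantifier in an embedded finite clause cannot raise into the matrix clause.
So the wide-scope reading for *each etching* is blocked.
(Only the surface reading survives: one fixed delegate with respect to all the relevant etchings.)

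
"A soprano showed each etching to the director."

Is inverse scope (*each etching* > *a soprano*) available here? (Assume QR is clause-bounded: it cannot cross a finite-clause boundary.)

Yes

*a soprano* and *each etching* are co-arguments of the matrix verb, with nothing but a clause-internal boundary between them.
No island intervenes, so both surface and inverse scope are derivable.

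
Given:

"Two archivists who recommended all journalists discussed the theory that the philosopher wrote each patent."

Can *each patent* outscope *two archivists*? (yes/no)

The DP *each patent* is contained in the complex NP *the theory that the philosopher wrote each patent*.
A that-clause complement to a noun is an island; QR cannot cross the NP boundary.
*each patent* is confined to the island and cannot take scope over *two archivists*.

No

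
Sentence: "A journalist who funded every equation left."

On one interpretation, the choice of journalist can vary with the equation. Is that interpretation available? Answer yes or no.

No

The paraphrase describes the scope ordering *every equation* > *a journalist*.
The DP *every equation* is contained in the relative clause *who funded every equation*.
Relative clauses block scope extraction: QR cannot target a position outside the modified NP.
*every equation* > *a journalist* would require crossing that boundary, which is illicit.
(Only the surface reading survives: one fixed journalist with respect to all the relevant equations.)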